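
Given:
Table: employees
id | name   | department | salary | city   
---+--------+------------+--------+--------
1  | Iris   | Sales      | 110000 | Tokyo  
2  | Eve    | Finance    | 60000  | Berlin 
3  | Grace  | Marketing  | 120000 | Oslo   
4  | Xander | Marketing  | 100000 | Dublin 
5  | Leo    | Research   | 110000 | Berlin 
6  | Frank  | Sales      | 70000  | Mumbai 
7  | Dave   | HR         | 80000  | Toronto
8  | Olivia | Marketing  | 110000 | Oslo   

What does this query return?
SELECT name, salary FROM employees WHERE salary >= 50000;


Filtering: salary >= 50000
Matching: 8 rows

8 rows:
Iris, 110000
Eve, 60000
Grace, 120000
Xander, 100000
Leo, 110000
Frank, 70000
Dave, 80000
Olivia, 110000


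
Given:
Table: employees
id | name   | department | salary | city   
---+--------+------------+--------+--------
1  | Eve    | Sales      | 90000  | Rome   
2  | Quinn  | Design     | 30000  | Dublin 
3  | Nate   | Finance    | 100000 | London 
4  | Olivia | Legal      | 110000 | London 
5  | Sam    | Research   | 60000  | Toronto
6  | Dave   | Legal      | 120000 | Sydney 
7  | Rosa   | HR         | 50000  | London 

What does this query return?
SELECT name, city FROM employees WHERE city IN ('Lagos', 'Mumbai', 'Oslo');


Filtering: city IN ('Lagos', 'Mumbai', 'Oslo')
Matching: 0 rows

Empty result set (0 rows)


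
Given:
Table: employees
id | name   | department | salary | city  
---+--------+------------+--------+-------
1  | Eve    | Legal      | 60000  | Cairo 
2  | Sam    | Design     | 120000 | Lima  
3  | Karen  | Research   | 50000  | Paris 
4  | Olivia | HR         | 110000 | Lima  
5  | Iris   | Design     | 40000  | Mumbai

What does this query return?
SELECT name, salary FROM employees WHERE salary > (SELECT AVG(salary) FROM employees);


Subquery: AVG(salary) = 76000.0
Filtering: salary > 76000.0
  Sam (120000) -> MATCH
  Olivia (110000) -> MATCH


2 rows:
Sam, 120000
Olivia, 110000


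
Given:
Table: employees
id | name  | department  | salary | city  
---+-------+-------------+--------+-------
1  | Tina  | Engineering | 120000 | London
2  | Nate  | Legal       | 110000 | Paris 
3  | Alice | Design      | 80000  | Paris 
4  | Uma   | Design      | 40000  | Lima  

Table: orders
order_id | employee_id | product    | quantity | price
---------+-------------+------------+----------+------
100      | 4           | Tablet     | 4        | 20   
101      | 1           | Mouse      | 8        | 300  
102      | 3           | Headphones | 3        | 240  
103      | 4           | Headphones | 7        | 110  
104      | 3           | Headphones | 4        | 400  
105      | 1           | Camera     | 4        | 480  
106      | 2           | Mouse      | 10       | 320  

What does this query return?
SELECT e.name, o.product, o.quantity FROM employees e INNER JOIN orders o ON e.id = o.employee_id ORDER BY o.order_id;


Joining employees.id = orders.employee_id:
  employee Uma (id=4) -> order Tablet
  employee Tina (id=1) -> order Mouse
  employee Alice (id=3) -> order Headphones
  employee Uma (id=4) -> order Headphones
  employee Alice (id=3) -> order Headphones
  employee Tina (id=1) -> order Camera
  employee Nate (id=2) -> order Mouse


7 rows:
Uma, Tablet, 4
Tina, Mouse, 8
Alice, Headphones, 3
Uma, Headphones, 7
Alice, Headphones, 4
Tina, Camera, 4
Nate, Mouse, 10


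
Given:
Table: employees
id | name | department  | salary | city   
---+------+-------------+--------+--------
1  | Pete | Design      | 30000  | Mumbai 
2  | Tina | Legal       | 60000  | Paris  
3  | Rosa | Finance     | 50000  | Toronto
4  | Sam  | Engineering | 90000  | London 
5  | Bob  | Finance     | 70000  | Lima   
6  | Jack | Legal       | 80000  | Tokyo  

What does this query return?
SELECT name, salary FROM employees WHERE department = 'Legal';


Filtering: department = 'Legal'
Matching rows: 2

2 rows:
Tina, 60000
Jack, 80000


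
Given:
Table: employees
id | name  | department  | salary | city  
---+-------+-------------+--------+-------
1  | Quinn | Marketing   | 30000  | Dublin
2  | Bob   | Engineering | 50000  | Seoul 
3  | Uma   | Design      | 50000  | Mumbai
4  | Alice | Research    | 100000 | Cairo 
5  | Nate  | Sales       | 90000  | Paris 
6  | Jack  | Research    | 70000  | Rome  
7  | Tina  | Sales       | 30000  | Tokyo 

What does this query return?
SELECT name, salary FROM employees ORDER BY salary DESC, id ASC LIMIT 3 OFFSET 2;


Sort by salary DESC (id ASC tiebreak), then skip 2 and take 3
Rows 3 through 5

3 rows:
Jack, 70000
Bob, 50000
Uma, 50000


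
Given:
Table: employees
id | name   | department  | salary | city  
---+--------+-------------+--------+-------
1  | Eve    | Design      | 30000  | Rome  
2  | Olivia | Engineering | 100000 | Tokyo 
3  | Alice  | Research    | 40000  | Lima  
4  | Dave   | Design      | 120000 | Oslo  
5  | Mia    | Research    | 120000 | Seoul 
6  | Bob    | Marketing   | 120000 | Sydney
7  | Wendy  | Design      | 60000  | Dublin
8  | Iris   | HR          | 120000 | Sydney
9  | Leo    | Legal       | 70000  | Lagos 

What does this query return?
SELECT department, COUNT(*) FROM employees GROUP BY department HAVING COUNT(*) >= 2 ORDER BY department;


Groups with count >= 2:
  Design: 3 -> PASS
  Research: 2 -> PASS
  Engineering: 1 -> filtered out
  HR: 1 -> filtered out
  Legal: 1 -> filtered out
  Marketing: 1 -> filtered out


2 groups:
Design, 3
Research, 2


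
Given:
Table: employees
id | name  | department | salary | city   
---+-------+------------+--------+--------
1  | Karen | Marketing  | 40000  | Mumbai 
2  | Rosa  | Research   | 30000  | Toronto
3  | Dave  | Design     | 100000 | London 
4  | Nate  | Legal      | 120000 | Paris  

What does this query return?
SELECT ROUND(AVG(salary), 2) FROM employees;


SUM(salary) = 290000
COUNT = 4
ROUND(AVG, 2) = ROUND(290000 / 4, 2) = 72500.0

72500.0


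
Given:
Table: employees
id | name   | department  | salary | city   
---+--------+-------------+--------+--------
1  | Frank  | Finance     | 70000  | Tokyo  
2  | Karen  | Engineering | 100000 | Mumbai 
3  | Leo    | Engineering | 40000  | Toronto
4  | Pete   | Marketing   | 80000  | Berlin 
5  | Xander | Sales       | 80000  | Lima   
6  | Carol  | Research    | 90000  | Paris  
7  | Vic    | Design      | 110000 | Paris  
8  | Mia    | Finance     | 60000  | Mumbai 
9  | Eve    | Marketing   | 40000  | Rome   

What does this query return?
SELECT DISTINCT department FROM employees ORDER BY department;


All 'department' values (row order): Finance, Engineering, Engineering, Marketing, Sales, Research, Design, Finance, Marketing
Removing duplicates leaves 6 unique value(s).

6 values:
Design
Engineering
Finance
Marketing
Research
Sales


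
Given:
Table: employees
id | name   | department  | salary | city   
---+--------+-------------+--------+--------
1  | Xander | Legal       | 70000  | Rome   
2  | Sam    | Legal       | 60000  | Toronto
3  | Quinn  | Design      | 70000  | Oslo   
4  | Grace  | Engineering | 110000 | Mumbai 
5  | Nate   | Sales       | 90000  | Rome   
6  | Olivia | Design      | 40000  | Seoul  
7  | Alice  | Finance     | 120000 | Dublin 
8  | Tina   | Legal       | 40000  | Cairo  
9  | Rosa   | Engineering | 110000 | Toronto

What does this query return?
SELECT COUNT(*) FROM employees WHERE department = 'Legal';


Counting rows where department = 'Legal'
  Xander -> MATCH
  Sam -> MATCH
  Tina -> MATCH


3


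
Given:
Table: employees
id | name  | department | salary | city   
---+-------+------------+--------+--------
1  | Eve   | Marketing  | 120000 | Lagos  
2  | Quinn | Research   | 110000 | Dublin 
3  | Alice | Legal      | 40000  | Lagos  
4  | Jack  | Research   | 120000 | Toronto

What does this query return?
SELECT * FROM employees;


SELECT * returns all 4 rows with all columns

4 rows:
1, Eve, Marketing, 120000, Lagos
2, Quinn, Research, 110000, Dublin
3, Alice, Legal, 40000, Lagos
4, Jack, Research, 120000, Toronto


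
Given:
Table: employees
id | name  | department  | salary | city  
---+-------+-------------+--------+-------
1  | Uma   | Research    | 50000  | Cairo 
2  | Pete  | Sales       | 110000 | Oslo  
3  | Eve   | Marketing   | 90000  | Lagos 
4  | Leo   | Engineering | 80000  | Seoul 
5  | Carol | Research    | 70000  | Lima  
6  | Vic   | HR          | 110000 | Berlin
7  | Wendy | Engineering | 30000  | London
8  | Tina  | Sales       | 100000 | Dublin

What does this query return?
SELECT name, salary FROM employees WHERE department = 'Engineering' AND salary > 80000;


Filtering: department = 'Engineering' AND salary > 80000
Matching: 0 rows

Empty result set (0 rows)


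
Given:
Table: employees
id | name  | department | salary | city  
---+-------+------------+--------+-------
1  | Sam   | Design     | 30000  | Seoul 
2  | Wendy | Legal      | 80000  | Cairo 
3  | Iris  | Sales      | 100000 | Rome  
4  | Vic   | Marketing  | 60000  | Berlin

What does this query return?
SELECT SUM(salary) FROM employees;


SUM(salary) = 30000 + 80000 + 100000 + 60000 = 270000

270000


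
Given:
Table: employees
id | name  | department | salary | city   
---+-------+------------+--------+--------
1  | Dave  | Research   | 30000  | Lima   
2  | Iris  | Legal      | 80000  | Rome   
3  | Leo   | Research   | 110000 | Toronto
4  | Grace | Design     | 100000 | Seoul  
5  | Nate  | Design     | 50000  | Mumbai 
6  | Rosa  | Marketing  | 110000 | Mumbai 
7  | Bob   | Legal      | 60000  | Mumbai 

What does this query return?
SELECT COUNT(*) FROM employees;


COUNT(*) counts all rows

7


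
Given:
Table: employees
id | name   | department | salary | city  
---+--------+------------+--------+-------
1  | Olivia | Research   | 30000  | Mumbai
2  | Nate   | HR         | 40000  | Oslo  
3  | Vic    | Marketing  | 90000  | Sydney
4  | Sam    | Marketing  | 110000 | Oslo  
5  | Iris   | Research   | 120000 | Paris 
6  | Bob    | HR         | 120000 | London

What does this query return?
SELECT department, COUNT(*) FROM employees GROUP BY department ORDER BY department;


Assigning each row to its department group:
  Olivia -> Research
  Nate -> HR
  Vic -> Marketing
  Sam -> Marketing
  Iris -> Research
  Bob -> HR


3 groups:
HR, 2
Marketing, 2
Research, 2


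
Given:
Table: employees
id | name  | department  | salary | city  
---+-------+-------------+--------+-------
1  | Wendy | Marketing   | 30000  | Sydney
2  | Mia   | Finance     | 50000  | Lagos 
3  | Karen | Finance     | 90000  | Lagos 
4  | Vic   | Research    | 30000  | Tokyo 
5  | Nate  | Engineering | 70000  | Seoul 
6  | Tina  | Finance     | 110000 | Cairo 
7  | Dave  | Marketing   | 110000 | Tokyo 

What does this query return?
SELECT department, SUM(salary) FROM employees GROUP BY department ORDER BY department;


Summing salary within each department:
  Engineering: 70000 = 70000
  Finance: 50000 + 90000 + 110000 = 250000
  Marketing: 30000 + 110000 = 140000
  Research: 30000 = 30000


4 groups:
Engineering, 70000
Finance, 250000
Marketing, 140000
Research, 30000


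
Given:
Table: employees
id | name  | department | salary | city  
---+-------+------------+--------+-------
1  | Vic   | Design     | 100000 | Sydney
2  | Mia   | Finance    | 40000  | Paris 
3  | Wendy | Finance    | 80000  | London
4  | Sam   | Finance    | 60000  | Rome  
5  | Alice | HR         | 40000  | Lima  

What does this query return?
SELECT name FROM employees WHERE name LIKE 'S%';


LIKE 'S%' matches names starting with 'S'
Matching: 1

1 rows:
Sam


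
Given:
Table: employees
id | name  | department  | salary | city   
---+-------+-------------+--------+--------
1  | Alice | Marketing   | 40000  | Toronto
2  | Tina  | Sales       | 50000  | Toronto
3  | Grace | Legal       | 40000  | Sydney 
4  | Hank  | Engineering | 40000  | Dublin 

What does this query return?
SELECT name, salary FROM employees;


Projecting columns: name, salary

4 rows:
Alice, 40000
Tina, 50000
Grace, 40000
Hank, 40000


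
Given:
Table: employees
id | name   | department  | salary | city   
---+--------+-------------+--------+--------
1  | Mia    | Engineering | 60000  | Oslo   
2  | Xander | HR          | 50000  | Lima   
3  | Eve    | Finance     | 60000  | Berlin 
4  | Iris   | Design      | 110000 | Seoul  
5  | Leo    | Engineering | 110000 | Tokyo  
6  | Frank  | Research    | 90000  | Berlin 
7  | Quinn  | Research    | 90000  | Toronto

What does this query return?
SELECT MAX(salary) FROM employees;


Salaries: 60000, 50000, 60000, 110000, 110000, 90000, 90000
MAX = 110000

110000


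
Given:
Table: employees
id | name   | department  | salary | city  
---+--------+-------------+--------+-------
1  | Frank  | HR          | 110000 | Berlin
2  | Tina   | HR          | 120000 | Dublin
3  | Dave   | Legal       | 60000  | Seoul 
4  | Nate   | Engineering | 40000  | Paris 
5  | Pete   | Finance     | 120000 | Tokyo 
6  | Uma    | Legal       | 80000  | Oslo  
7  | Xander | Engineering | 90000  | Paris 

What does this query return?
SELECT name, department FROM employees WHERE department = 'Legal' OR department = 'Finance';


Filtering: department = 'Legal' OR 'Finance'
Matching: 3 rows

3 rows:
Dave, Legal
Pete, Finance
Uma, Legal


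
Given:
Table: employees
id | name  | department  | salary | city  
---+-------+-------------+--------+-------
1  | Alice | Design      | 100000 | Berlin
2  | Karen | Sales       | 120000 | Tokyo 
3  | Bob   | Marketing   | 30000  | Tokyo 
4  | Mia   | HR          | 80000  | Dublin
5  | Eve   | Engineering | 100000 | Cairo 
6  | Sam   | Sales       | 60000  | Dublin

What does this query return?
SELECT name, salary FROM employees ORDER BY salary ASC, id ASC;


Sorting by salary ASC, then id ASC for ties

6 rows:
Bob, 30000
Sam, 60000
Mia, 80000
Alice, 100000
Eve, 100000
Karen, 120000


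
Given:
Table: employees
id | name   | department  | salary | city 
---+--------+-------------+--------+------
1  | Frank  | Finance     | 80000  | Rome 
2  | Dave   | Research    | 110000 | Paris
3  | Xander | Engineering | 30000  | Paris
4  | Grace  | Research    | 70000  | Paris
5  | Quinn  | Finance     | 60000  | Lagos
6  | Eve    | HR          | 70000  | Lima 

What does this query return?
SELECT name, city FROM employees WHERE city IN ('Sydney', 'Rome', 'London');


Filtering: city IN ('Sydney', 'Rome', 'London')
Matching: 1 rows

1 rows:
Frank, Rome


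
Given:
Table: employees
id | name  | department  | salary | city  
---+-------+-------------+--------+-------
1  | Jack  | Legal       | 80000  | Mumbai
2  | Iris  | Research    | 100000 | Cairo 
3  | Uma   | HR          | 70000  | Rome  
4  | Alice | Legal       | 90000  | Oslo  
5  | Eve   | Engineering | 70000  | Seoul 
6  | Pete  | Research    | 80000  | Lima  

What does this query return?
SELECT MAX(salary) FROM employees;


Salaries: 80000, 100000, 70000, 90000, 70000, 80000
MAX = 100000

100000


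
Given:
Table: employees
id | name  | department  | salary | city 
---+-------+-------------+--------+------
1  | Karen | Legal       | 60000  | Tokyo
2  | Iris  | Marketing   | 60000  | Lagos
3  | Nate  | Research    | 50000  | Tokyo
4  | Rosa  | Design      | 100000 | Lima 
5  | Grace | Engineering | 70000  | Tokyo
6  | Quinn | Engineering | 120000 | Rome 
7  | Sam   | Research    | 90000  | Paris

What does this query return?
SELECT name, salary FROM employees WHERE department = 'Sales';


Filtering: department = 'Sales'
Matching rows: 0

Empty result set (0 rows)


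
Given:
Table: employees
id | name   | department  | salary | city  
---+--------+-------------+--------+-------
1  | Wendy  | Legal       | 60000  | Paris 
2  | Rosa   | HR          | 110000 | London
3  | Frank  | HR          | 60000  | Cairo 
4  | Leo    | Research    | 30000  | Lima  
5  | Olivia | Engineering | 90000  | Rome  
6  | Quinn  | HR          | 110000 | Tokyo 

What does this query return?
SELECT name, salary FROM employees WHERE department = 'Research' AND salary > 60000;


Filtering: department = 'Research' AND salary > 60000
Matching: 0 rows

Empty result set (0 rows)


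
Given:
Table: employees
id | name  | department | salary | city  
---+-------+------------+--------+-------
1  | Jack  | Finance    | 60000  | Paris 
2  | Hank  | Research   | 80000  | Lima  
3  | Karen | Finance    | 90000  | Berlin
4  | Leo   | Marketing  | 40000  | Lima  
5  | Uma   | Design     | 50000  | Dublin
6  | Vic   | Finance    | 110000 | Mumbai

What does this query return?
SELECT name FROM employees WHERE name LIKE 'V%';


LIKE 'V%' matches names starting with 'V'
Matching: 1

1 rows:
Vic


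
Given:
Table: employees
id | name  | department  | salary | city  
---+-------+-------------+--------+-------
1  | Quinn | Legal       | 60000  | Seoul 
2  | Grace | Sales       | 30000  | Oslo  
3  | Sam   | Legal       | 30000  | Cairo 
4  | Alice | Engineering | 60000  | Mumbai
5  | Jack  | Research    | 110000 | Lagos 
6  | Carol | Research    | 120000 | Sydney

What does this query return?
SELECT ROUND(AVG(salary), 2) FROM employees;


SUM(salary) = 410000
COUNT = 6
ROUND(AVG, 2) = ROUND(410000 / 6, 2) = 68333.33

68333.33


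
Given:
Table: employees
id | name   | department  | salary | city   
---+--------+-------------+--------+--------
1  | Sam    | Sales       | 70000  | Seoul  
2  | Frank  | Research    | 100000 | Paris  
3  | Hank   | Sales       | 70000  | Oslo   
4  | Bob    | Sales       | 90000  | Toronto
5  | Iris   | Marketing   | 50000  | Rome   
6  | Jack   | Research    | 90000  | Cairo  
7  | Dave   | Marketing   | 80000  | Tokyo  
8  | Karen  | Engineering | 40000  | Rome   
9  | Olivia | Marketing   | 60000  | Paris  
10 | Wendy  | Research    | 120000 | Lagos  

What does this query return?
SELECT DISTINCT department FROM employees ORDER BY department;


All 'department' values (row order): Sales, Research, Sales, Sales, Marketing, Research, Marketing, Engineering, Marketing, Research
Removing duplicates leaves 4 unique value(s).

4 values:
Engineering
Marketing
Research
Sales


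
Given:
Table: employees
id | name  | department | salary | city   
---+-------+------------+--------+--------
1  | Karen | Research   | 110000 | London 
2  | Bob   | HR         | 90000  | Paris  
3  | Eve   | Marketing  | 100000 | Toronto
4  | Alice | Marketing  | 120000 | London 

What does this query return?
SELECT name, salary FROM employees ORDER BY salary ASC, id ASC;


Sorting by salary ASC, then id ASC for ties

4 rows:
Bob, 90000
Eve, 100000
Karen, 110000
Alice, 120000


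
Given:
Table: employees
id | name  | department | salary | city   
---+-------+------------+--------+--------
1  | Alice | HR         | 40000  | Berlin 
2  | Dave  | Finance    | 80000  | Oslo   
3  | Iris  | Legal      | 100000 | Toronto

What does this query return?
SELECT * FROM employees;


SELECT * returns all 3 rows with all columns

3 rows:
1, Alice, HR, 40000, Berlin
2, Dave, Finance, 80000, Oslo
3, Iris, Legal, 100000, Toronto


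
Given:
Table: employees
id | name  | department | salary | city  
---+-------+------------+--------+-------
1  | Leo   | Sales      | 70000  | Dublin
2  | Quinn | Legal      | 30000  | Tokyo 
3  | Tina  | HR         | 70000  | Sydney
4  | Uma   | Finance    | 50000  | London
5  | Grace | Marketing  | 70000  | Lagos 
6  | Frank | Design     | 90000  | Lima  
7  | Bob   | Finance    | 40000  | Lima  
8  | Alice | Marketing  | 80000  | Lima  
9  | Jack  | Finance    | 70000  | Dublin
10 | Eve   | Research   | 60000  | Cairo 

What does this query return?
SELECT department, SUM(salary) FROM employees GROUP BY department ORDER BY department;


Summing salary within each department:
  Design: 90000 = 90000
  Finance: 50000 + 40000 + 70000 = 160000
  HR: 70000 = 70000
  Legal: 30000 = 30000
  Marketing: 70000 + 80000 = 150000
  Research: 60000 = 60000
  Sales: 70000 = 70000


7 groups:
Design, 90000
Finance, 160000
HR, 70000
Legal, 30000
Marketing, 150000
Research, 60000
Sales, 70000


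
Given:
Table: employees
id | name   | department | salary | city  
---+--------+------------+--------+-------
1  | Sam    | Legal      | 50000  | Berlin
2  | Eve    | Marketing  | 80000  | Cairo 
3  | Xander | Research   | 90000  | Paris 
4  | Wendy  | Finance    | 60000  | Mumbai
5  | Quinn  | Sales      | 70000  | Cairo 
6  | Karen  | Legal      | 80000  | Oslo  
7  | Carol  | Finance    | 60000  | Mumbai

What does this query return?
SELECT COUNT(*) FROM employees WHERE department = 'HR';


Counting rows where department = 'HR'


0


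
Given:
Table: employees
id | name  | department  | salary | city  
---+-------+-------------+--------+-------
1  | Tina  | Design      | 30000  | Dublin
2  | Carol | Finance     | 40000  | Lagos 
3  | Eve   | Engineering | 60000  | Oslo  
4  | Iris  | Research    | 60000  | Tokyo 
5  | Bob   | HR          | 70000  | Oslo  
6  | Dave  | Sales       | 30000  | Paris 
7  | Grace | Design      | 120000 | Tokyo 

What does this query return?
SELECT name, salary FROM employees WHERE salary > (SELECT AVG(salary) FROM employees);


Subquery: AVG(salary) = 58571.43
Filtering: salary > 58571.43
  Eve (60000) -> MATCH
  Iris (60000) -> MATCH
  Bob (70000) -> MATCH
  Grace (120000) -> MATCH


4 rows:
Eve, 60000
Iris, 60000
Bob, 70000
Grace, 120000


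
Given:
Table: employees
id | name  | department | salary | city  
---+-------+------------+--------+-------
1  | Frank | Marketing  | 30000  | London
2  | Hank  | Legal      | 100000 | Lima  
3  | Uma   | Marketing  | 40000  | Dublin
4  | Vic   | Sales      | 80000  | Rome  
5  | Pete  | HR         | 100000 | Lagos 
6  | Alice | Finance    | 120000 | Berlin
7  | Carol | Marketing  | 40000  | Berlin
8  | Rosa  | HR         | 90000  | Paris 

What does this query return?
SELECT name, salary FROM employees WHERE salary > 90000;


Filtering: salary > 90000
Matching: 3 rows

3 rows:
Hank, 100000
Pete, 100000
Alice, 120000


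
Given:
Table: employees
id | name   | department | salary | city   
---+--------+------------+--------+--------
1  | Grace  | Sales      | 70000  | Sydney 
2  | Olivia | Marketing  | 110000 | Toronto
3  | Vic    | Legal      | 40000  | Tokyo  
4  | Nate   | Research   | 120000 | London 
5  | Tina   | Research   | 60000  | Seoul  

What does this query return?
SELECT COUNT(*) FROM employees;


COUNT(*) counts all rows

5


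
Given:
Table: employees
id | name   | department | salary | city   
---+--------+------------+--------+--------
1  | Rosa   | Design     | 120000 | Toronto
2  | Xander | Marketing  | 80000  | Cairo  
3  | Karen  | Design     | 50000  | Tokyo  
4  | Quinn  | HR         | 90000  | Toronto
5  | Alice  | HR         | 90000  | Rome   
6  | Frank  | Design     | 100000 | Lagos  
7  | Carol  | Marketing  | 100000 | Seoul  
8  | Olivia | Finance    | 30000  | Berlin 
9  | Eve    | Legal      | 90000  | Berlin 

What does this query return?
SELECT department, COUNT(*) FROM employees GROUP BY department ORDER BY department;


Assigning each row to its department group:
  Rosa -> Design
  Xander -> Marketing
  Karen -> Design
  Quinn -> HR
  Alice -> HR
  Frank -> Design
  Carol -> Marketing
  Olivia -> Finance
  Eve -> Legal


5 groups:
Design, 3
Finance, 1
HR, 2
Legal, 1
Marketing, 2


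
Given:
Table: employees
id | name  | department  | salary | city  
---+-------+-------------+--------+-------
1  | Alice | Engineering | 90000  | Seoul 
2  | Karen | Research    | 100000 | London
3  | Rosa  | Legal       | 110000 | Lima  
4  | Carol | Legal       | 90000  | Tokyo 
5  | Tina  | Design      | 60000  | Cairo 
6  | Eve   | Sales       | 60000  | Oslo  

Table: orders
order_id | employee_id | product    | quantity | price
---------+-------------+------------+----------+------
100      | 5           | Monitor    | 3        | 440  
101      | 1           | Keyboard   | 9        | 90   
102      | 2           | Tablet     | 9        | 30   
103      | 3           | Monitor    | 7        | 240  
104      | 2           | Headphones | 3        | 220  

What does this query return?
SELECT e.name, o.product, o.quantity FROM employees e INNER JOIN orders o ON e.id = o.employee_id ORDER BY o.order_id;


Joining employees.id = orders.employee_id:
  employee Tina (id=5) -> order Monitor
  employee Alice (id=1) -> order Keyboard
  employee Karen (id=2) -> order Tablet
  employee Rosa (id=3) -> order Monitor
  employee Karen (id=2) -> order Headphones


5 rows:
Tina, Monitor, 3
Alice, Keyboard, 9
Karen, Tablet, 9
Rosa, Monitor, 7
Karen, Headphones, 3


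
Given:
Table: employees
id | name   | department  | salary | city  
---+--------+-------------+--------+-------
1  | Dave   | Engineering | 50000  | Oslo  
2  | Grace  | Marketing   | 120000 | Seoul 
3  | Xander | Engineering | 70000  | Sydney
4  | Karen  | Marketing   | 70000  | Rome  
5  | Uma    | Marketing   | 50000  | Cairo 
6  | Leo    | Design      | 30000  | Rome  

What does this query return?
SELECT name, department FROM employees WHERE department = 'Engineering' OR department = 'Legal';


Filtering: department = 'Engineering' OR 'Legal'
Matching: 2 rows

2 rows:
Dave, Engineering
Xander, Engineering


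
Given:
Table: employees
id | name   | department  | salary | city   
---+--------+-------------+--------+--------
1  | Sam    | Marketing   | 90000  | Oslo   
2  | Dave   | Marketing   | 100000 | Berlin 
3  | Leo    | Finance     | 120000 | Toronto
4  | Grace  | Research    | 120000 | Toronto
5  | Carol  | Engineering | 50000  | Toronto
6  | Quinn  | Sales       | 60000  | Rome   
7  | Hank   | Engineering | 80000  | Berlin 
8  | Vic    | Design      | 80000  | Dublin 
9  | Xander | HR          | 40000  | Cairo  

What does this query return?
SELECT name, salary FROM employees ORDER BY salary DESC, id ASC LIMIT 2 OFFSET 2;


Sort by salary DESC (id ASC tiebreak), then skip 2 and take 2
Rows 3 through 4

2 rows:
Dave, 100000
Sam, 90000


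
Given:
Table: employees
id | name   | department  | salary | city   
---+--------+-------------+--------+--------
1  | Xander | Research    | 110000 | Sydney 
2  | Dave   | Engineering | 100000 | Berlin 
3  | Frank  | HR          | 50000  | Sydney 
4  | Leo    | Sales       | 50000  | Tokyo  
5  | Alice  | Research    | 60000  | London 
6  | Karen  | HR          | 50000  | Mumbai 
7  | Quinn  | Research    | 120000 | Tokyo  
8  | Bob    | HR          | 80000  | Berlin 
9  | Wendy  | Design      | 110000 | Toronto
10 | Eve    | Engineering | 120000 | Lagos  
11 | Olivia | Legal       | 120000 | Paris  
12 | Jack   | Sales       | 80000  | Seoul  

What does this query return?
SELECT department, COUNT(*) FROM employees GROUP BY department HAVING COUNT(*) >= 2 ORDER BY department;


Groups with count >= 2:
  Engineering: 2 -> PASS
  HR: 3 -> PASS
  Research: 3 -> PASS
  Sales: 2 -> PASS
  Design: 1 -> filtered out
  Legal: 1 -> filtered out


4 groups:
Engineering, 2
HR, 3
Research, 3
Sales, 2


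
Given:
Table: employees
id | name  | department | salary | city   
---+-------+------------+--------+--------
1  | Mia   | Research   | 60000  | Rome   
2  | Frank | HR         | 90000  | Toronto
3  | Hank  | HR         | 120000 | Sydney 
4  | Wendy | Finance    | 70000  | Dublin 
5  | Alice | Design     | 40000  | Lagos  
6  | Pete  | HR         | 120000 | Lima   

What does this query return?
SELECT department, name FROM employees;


Projecting columns: department, name

6 rows:
Research, Mia
HR, Frank
HR, Hank
Finance, Wendy
Design, Alice
HR, Pete


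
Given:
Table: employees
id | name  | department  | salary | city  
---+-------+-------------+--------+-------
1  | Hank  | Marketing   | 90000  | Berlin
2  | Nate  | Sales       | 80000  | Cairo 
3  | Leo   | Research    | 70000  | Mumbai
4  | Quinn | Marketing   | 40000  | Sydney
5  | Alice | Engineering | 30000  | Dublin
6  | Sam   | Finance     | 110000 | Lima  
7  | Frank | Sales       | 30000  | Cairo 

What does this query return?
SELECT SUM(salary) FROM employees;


SUM(salary) = 90000 + 80000 + 70000 + 40000 + 30000 + 110000 + 30000 = 450000

450000


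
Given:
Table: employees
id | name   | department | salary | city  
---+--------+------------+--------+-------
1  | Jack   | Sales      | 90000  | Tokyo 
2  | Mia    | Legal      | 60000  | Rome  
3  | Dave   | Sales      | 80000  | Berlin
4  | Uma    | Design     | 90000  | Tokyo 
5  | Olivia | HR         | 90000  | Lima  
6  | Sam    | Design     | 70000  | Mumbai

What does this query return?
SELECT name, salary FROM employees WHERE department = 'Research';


Filtering: department = 'Research'
Matching rows: 0

Empty result set (0 rows)


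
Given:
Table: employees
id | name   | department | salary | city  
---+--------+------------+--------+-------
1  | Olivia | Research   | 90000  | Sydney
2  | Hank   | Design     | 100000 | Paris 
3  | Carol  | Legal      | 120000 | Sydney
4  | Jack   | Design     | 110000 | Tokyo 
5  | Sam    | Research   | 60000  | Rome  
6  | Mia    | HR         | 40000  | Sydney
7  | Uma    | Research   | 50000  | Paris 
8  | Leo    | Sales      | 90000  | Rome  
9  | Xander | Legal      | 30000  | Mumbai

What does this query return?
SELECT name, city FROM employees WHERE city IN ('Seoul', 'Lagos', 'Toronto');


Filtering: city IN ('Seoul', 'Lagos', 'Toronto')
Matching: 0 rows

Empty result set (0 rows)


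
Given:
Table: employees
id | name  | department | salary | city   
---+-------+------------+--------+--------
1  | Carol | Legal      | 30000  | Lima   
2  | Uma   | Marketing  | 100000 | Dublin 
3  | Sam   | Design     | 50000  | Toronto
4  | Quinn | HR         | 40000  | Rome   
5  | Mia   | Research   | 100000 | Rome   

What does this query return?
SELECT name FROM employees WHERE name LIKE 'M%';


LIKE 'M%' matches names starting with 'M'
Matching: 1

1 rows:
Mia


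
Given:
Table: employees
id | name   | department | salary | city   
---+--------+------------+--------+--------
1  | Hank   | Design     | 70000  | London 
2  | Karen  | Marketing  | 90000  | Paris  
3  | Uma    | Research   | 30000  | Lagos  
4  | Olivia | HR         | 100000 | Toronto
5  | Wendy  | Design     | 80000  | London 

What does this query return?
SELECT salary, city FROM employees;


Projecting columns: salary, city

5 rows:
70000, London
90000, Paris
30000, Lagos
100000, Toronto
80000, London


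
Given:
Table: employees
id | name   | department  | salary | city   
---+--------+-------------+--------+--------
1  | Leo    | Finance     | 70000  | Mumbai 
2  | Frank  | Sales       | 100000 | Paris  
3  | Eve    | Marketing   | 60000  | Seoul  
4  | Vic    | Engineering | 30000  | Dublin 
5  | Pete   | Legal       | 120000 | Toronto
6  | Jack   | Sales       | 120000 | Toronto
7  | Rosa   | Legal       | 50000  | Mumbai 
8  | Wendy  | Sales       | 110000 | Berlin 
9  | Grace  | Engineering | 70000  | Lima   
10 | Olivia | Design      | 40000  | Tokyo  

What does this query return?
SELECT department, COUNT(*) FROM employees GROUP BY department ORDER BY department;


Assigning each row to its department group:
  Leo -> Finance
  Frank -> Sales
  Eve -> Marketing
  Vic -> Engineering
  Pete -> Legal
  Jack -> Sales
  Rosa -> Legal
  Wendy -> Sales
  Grace -> Engineering
  Olivia -> Design


6 groups:
Design, 1
Engineering, 2
Finance, 1
Legal, 2
Marketing, 1
Sales, 3


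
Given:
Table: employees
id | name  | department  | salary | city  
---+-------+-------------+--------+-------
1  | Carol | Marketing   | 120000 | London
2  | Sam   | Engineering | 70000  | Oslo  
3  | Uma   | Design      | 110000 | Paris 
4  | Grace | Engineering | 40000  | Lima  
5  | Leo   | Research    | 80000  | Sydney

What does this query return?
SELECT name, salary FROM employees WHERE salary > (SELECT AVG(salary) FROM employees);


Subquery: AVG(salary) = 84000.0
Filtering: salary > 84000.0
  Carol (120000) -> MATCH
  Uma (110000) -> MATCH


2 rows:
Carol, 120000
Uma, 110000


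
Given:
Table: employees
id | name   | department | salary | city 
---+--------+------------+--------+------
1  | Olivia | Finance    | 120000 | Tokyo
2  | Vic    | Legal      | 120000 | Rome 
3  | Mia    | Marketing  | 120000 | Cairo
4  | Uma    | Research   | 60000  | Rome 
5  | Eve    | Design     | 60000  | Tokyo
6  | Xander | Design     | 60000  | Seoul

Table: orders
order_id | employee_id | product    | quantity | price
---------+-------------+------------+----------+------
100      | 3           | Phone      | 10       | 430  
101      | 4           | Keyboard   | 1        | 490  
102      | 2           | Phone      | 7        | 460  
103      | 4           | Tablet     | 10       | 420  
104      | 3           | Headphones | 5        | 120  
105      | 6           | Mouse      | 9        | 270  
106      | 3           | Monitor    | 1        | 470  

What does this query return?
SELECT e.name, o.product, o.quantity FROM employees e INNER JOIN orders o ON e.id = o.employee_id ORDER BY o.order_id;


Joining employees.id = orders.employee_id:
  employee Mia (id=3) -> order Phone
  employee Uma (id=4) -> order Keyboard
  employee Vic (id=2) -> order Phone
  employee Uma (id=4) -> order Tablet
  employee Mia (id=3) -> order Headphones
  employee Xander (id=6) -> order Mouse
  employee Mia (id=3) -> order Monitor


7 rows:
Mia, Phone, 10
Uma, Keyboard, 1
Vic, Phone, 7
Uma, Tablet, 10
Mia, Headphones, 5
Xander, Mouse, 9
Mia, Monitor, 1


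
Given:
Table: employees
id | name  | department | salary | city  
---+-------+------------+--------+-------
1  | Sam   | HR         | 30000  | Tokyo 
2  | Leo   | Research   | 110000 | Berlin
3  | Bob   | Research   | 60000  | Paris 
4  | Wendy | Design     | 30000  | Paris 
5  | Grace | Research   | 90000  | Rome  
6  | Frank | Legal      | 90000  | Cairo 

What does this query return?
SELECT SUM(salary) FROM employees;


SUM(salary) = 30000 + 110000 + 60000 + 30000 + 90000 + 90000 = 410000

410000


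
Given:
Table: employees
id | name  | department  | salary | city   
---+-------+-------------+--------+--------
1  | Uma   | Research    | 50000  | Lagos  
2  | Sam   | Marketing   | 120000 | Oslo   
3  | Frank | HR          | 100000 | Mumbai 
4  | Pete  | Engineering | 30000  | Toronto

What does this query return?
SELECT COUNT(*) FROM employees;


COUNT(*) counts all rows

4


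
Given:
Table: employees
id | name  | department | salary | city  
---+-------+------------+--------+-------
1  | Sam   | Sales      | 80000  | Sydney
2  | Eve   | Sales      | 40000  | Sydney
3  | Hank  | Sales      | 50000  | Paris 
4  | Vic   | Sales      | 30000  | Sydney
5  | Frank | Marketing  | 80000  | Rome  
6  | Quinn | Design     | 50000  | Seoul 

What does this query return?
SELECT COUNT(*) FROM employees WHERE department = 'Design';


Counting rows where department = 'Design'
  Quinn -> MATCH


1


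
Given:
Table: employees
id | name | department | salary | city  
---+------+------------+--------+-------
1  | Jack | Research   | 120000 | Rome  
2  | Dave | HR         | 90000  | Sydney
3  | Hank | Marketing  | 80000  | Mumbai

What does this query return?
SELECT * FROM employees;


SELECT * returns all 3 rows with all columns

3 rows:
1, Jack, Research, 120000, Rome
2, Dave, HR, 90000, Sydney
3, Hank, Marketing, 80000, Mumbai


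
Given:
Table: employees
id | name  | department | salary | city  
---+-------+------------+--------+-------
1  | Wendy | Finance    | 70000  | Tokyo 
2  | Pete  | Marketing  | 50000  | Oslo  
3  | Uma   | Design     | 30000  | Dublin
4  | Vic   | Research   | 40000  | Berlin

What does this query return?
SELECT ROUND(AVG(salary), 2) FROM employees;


SUM(salary) = 190000
COUNT = 4
ROUND(AVG, 2) = ROUND(190000 / 4, 2) = 47500.0

47500.0


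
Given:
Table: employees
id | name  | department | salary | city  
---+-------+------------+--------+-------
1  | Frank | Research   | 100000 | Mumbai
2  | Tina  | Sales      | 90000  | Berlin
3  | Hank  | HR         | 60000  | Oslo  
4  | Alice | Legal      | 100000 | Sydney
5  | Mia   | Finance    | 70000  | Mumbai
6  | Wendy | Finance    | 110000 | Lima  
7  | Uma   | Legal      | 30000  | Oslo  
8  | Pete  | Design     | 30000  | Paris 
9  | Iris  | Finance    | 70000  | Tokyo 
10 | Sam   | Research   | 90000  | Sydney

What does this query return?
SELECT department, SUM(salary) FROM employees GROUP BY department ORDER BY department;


Summing salary within each department:
  Design: 30000 = 30000
  Finance: 70000 + 110000 + 70000 = 250000
  HR: 60000 = 60000
  Legal: 100000 + 30000 = 130000
  Research: 100000 + 90000 = 190000
  Sales: 90000 = 90000


6 groups:
Design, 30000
Finance, 250000
HR, 60000
Legal, 130000
Research, 190000
Sales, 90000


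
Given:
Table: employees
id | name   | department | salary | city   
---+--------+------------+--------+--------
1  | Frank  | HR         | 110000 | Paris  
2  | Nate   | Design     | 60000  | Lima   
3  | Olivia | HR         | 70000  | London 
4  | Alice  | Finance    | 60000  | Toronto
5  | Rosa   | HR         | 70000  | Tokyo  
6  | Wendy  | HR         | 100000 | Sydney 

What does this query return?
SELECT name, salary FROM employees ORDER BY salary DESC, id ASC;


Sorting by salary DESC, then id ASC for ties

6 rows:
Frank, 110000
Wendy, 100000
Olivia, 70000
Rosa, 70000
Nate, 60000
Alice, 60000


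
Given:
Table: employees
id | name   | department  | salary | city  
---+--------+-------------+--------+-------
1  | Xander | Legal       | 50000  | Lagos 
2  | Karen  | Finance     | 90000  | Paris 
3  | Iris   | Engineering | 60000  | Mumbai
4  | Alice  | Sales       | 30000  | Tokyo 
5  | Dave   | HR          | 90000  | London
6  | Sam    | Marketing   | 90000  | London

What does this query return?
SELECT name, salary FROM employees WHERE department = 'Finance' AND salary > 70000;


Filtering: department = 'Finance' AND salary > 70000
Matching: 1 rows

1 rows:
Karen, 90000


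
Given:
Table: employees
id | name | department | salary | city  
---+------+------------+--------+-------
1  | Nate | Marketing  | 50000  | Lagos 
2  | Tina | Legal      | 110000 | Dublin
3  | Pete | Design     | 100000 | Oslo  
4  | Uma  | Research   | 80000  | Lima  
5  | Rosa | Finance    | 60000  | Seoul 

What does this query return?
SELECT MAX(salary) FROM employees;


Salaries: 50000, 110000, 100000, 80000, 60000
MAX = 110000

110000


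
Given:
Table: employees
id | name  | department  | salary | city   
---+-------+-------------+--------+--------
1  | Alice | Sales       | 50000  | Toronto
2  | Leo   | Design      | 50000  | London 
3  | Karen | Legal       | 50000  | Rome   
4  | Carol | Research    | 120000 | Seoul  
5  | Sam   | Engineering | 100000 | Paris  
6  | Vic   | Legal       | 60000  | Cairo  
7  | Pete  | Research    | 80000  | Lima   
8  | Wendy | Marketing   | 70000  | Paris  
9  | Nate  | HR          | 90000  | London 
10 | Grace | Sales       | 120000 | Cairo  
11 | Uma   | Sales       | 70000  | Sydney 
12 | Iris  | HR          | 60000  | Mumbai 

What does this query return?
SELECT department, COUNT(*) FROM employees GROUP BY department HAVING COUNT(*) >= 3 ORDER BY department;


Groups with count >= 3:
  Sales: 3 -> PASS
  Design: 1 -> filtered out
  Engineering: 1 -> filtered out
  HR: 2 -> filtered out
  Legal: 2 -> filtered out
  Marketing: 1 -> filtered out
  Research: 2 -> filtered out


1 groups:
Sales, 3


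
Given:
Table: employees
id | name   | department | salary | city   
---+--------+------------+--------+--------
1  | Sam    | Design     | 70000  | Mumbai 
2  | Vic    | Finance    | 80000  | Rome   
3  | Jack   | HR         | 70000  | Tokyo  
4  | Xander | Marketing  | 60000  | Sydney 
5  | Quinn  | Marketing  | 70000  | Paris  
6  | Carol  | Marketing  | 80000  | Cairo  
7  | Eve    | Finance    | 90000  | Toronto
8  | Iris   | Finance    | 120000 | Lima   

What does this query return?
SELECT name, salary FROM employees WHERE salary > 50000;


Filtering: salary > 50000
Matching: 8 rows

8 rows:
Sam, 70000
Vic, 80000
Jack, 70000
Xander, 60000
Quinn, 70000
Carol, 80000
Eve, 90000
Iris, 120000


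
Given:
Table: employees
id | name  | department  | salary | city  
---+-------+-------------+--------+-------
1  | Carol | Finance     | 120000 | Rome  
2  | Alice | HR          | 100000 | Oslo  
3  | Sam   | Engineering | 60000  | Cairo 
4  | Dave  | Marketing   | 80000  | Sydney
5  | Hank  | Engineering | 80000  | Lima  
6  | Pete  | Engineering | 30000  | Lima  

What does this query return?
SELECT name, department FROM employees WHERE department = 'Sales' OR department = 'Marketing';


Filtering: department = 'Sales' OR 'Marketing'
Matching: 1 rows

1 rows:
Dave, Marketing
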